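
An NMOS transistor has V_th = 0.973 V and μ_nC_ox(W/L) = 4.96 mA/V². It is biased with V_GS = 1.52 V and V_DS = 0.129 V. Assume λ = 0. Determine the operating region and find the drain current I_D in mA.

V_ov = V_GS − V_th = 1.52 − 0.973 = 0.547 V.
Since V_DS = 0.129 V < V_ov = 0.547 V, the device is in the triode region.
I_D = k_n [V_ov · V_DS − ½ V_DS²] = 4.96 × [0.547 × 0.129 − 0.5 × 0.129²] = 0.309 mA.

Triode; I_D = 0.309 mA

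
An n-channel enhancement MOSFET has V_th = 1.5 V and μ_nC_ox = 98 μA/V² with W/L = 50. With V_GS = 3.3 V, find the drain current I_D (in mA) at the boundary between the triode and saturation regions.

I_D = 7.94 mA

At the boundary V_DS = V_ov = V_GS − V_th = 3.3 − 1.5 = 1.8 V.
k_n = μ_nC_ox · (W/L) = 4.9 mA/V².
I_D = ½ k_n V_ov² = 0.5 × 4.9 × 1.8² = 7.94 mA.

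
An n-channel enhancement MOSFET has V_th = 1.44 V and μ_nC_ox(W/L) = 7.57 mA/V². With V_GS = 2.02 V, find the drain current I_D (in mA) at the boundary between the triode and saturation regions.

I_D = 1.27 mA

At the boundary V_DS = V_ov = V_GS − V_th = 2.02 − 1.44 = 0.58 V.
I_D = ½ k_n V_ov² = 0.5 × 7.57 × 0.58² = 1.27 mA.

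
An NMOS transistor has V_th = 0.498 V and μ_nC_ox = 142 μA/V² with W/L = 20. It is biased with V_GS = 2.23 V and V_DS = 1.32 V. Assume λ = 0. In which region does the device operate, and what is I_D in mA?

Triode; I_D = 4.02 mA

k_n = μ_nC_ox · (W/L) = 2.84 mA/V².
V_ov = V_GS − V_th = 2.23 − 0.498 = 1.73 V.
Since V_DS = 1.32 V < V_ov = 1.73 V, the device is in the triode region.
I_D = k_n [V_ov · V_DS − ½ V_DS²] = 2.84 × [1.73 × 1.32 − 0.5 × 1.32²] = 4.02 mA.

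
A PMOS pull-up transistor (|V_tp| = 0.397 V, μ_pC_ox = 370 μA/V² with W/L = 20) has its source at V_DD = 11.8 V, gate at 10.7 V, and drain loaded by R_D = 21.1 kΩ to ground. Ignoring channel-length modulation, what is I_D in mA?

I_D = 0.554 mA

V_SG = V_DD − V_G = 11.8 − 10.7 = 1.1 V, so V_ov = 1.1 − 0.397 = 0.703 V.
k_p = μ_pC_ox · (W/L) = 7.4 mA/V².
Assume saturation: I_D = ½ k_p V_ov² = 0.5 × 7.4 × 0.703² = 1.83 mA, giving V_SD = V_DD − I_D R_D = 11.8 − 1.83 × 21.1 = -26.8 V.
But -26.8 V < V_ov = 0.703 V, so the device is actually in triode.
In triode I_D = k_p[V_ov V_SD − ½ V_SD²] and I_D = (V_DD − V_SD)/R_D. Equating: 78.1 V_SD² − 110.8 V_SD + 11.8 = 0, giving V_SD = 0.116 V (the root below V_ov).
I_D = (11.8 − 0.116) / 21.1 = 0.554 mA.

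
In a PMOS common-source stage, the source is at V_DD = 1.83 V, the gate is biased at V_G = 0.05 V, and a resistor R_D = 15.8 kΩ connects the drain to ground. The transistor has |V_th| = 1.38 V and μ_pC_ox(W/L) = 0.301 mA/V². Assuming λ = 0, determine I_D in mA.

V_SG = V_DD − V_G = 1.83 − 0.05 = 1.78 V, so V_ov = 1.78 − 1.38 = 0.4 V.
Assume saturation: I_D = ½ k_p V_ov² = 0.5 × 0.301 × 0.4² = 0.0241 mA, giving V_SD = V_DD − I_D R_D = 1.83 − 0.0241 × 15.8 = 1.45 V.
V_SD = 1.45 V ≥ V_ov = 0.4 V, confirming saturation.

I_D = 0.0241 mA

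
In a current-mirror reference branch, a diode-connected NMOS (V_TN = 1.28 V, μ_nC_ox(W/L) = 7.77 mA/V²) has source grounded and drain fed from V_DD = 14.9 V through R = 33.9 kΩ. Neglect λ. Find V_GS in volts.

With gate tied to drain, V_GS = V_DS ≥ V_GS − V_TN, so the device is in saturation.
KCL at the drain: ½ k_n (V_GS − V_TN)² = (V_DD − V_GS)/R.
Let x = V_GS − 1.28. Then 132 x² + x − 13.62 = 0, giving x = 0.318 V (positive root), so V_GS = 1.6 V.
I_D = (V_DD − V_GS)/R = (14.9 − 1.6) / 33.9 = 0.392 mA.

V_GS = 1.60 V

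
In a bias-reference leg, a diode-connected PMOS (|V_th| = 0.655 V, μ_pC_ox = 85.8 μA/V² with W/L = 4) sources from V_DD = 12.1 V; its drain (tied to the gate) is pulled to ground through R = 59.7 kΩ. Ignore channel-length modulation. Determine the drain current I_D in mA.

With gate tied to drain, V_SG = V_SD ≥ V_SG − |V_th|, so the device is in saturation.
k_p = μ_pC_ox · (W/L) = 0.3432 mA/V².
KCL at the drain: ½ k_p (V_SG − |V_th|)² = (V_DD − V_SG)/R.
Let x = V_SG − 0.655. Then 10.2 x² + x − 11.45 = 0, giving x = 1.01 V (positive root), so V_SG = 1.66 V.
I_D = (V_DD − V_SG)/R = (12.1 − 1.66) / 59.7 = 0.175 mA.

I_D = 0.175 mA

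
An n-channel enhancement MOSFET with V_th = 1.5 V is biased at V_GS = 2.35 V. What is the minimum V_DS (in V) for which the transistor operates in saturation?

V_DS,sat = 0.850 V

The boundary between triode and saturation is V_DS = V_GS − V_th = V_ov.
V_ov = 2.35 − 1.5 = 0.85 V.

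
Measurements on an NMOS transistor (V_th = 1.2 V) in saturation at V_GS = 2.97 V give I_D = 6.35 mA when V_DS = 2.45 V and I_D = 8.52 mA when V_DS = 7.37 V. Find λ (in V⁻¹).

λ = 0.0837 V⁻¹

With V_GS fixed, I_D ∝ (1 + λ V_DS) in saturation, so I_D2/I_D1 = (1 + λ V_DS2)/(1 + λ V_DS1).
8.52/6.35 = 1.342 = (1 + 7.37 λ)/(1 + 2.45 λ).
Solving: λ (I_D1 V_DS2 − I_D2 V_DS1) = I_D2 − I_D1, so λ = (8.52 − 6.35) / (6.35 × 7.37 − 8.52 × 2.45) = 2.17 / 25.9 = 0.0837 V⁻¹.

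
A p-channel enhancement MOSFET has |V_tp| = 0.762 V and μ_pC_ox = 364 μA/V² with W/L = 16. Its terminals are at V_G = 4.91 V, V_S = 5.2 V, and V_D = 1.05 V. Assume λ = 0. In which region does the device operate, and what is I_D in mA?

Cutoff; I_D = 0 mA

V_SG = V_S − V_G = 5.2 − 4.91 = 0.29 V; V_SD = V_S − V_D = 5.2 − 1.05 = 4.15 V.
V_SG = 0.29 V < |V_tp| = 0.762 V, so the transistor is in cutoff.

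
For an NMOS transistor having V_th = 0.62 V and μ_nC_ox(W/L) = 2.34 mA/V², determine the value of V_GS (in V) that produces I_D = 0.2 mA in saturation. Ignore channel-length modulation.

V_GS = 1.03 V

In saturation I_D = ½ k_n (V_GS − V_th)², so V_GS − V_th = √(2 I_D / k_n) = √(2 × 0.2 / 2.34) = 0.413 V.
V_GS = 0.62 + 0.413 = 1.03 V.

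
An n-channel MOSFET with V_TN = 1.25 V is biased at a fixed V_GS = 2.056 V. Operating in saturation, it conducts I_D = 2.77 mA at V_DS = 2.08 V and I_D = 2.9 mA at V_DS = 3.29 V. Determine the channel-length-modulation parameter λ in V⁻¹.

With V_GS fixed, I_D ∝ (1 + λ V_DS) in saturation, so I_D2/I_D1 = (1 + λ V_DS2)/(1 + λ V_DS1).
2.9/2.77 = 1.047 = (1 + 3.29 λ)/(1 + 2.08 λ).
Solving: λ (I_D1 V_DS2 − I_D2 V_DS1) = I_D2 − I_D1, so λ = (2.9 − 2.77) / (2.77 × 3.29 − 2.9 × 2.08) = 0.13 / 3.08 = 0.0422 V⁻¹.

λ = 0.0422 V⁻¹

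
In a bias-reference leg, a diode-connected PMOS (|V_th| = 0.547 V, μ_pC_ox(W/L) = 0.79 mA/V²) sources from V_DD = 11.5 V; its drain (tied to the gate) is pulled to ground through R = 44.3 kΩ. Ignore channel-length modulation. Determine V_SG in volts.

With gate tied to drain, V_SG = V_SD ≥ V_SG − |V_th|, so the device is in saturation.
KCL at the drain: ½ k_p (V_SG − |V_th|)² = (V_DD − V_SG)/R.
Let x = V_SG − 0.547. Then 17.5 x² + x − 10.95 = 0, giving x = 0.763 V (positive root), so V_SG = 1.31 V.
I_D = (V_DD − V_SG)/R = (11.5 − 1.31) / 44.3 = 0.23 mA.

V_SG = 1.31 V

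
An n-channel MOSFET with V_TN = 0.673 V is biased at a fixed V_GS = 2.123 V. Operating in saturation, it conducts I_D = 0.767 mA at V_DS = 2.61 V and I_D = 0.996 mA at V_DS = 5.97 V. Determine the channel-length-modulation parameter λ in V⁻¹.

With V_GS fixed, I_D ∝ (1 + λ V_DS) in saturation, so I_D2/I_D1 = (1 + λ V_DS2)/(1 + λ V_DS1).
0.996/0.767 = 1.299 = (1 + 5.97 λ)/(1 + 2.61 λ).
Solving: λ (I_D1 V_DS2 − I_D2 V_DS1) = I_D2 − I_D1, so λ = (0.996 − 0.767) / (0.767 × 5.97 − 0.996 × 2.61) = 0.229 / 1.98 = 0.116 V⁻¹.

λ = 0.116 V⁻¹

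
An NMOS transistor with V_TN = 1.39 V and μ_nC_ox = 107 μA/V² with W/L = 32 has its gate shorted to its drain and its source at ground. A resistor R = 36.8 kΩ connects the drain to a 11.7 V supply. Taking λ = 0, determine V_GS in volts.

With gate tied to drain, V_GS = V_DS ≥ V_GS − V_TN, so the device is in saturation.
k_n = μ_nC_ox · (W/L) = 3.424 mA/V².
KCL at the drain: ½ k_n (V_GS − V_TN)² = (V_DD − V_GS)/R.
Let x = V_GS − 1.39. Then 63 x² + x − 10.31 = 0, giving x = 0.397 V (positive root), so V_GS = 1.79 V.
I_D = (V_DD − V_GS)/R = (11.7 − 1.79) / 36.8 = 0.269 mA.

V_GS = 1.79 V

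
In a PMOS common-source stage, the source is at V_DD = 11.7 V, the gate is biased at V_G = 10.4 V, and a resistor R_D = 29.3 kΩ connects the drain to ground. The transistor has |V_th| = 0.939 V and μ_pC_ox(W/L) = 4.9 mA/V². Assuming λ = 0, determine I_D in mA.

V_SG = V_DD − V_G = 11.7 − 10.4 = 1.3 V, so V_ov = 1.3 − 0.939 = 0.361 V.
Assume saturation: I_D = ½ k_p V_ov² = 0.5 × 4.9 × 0.361² = 0.319 mA, giving V_SD = V_DD − I_D R_D = 11.7 − 0.319 × 29.3 = 2.34 V.
V_SD = 2.34 V ≥ V_ov = 0.361 V, confirming saturation.

I_D = 0.319 mA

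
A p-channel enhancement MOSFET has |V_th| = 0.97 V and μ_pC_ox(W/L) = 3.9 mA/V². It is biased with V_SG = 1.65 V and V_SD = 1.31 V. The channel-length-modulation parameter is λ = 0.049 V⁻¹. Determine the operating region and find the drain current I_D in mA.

V_ov = V_SG − |V_th| = 1.65 − 0.97 = 0.68 V.
Since V_SD = 1.31 V ≥ V_ov = 0.68 V, the device is in saturation.
I_D = ½ k_p V_ov² (1 + λ V_SD) = 0.5 × 3.9 × 0.68² × (1 + 0.049 × 1.31) = 0.96 mA.

Saturation; I_D = 0.960 mA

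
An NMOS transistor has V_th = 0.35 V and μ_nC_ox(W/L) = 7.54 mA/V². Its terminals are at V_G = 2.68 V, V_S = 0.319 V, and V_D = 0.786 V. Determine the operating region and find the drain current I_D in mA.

V_GS = V_G − V_S = 2.68 − 0.319 = 2.36 V; V_DS = V_D − V_S = 0.786 − 0.319 = 0.467 V.
V_ov = V_GS − V_th = 2.36 − 0.35 = 2.01 V.
Since V_DS = 0.467 V < V_ov = 2.01 V, the device is in the triode region.
I_D = k_n [V_ov · V_DS − ½ V_DS²] = 7.54 × [2.01 × 0.467 − 0.5 × 0.467²] = 6.26 mA.

Triode; I_D = 6.26 mA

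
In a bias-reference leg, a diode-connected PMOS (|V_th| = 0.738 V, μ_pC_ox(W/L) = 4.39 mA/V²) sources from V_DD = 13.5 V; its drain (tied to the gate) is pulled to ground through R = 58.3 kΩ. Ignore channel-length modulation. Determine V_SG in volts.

V_SG = 1.05 V

With gate tied to drain, V_SG = V_SD ≥ V_SG − |V_th|, so the device is in saturation.
KCL at the drain: ½ k_p (V_SG − |V_th|)² = (V_DD − V_SG)/R.
Let x = V_SG − 0.738. Then 128 x² + x − 12.76 = 0, giving x = 0.312 V (positive root), so V_SG = 1.05 V.
I_D = (V_DD − V_SG)/R = (13.5 − 1.05) / 58.3 = 0.214 mA.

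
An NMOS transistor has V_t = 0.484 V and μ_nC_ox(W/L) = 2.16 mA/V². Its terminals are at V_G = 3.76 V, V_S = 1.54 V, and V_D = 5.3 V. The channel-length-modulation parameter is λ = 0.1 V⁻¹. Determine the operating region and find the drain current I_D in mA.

V_GS = V_G − V_S = 3.76 − 1.54 = 2.22 V; V_DS = V_D − V_S = 5.3 − 1.54 = 3.76 V.
V_ov = V_GS − V_t = 2.22 − 0.484 = 1.74 V.
Since V_DS = 3.76 V ≥ V_ov = 1.74 V, the device is in saturation.
I_D = ½ k_n V_ov² (1 + λ V_DS) = 0.5 × 2.16 × 1.74² × (1 + 0.1 × 3.76) = 4.48 mA.

Saturation; I_D = 4.48 mA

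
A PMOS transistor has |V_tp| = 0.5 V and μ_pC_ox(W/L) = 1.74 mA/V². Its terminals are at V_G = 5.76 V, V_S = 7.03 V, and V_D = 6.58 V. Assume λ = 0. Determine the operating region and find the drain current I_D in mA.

V_SG = V_S − V_G = 7.03 − 5.76 = 1.27 V; V_SD = V_S − V_D = 7.03 − 6.58 = 0.45 V.
V_ov = V_SG − |V_tp| = 1.27 − 0.5 = 0.77 V.
Since V_SD = 0.45 V < V_ov = 0.77 V, the device is in the triode region.
I_D = k_p [V_ov · V_SD − ½ V_SD²] = 1.74 × [0.77 × 0.45 − 0.5 × 0.45²] = 0.427 mA.

Triode; I_D = 0.427 mA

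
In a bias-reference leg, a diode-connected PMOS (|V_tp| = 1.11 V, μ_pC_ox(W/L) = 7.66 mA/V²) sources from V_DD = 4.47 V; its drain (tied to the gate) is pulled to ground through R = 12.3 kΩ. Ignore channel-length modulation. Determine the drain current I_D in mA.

With gate tied to drain, V_SG = V_SD ≥ V_SG − |V_tp|, so the device is in saturation.
KCL at the drain: ½ k_p (V_SG − |V_tp|)² = (V_DD − V_SG)/R.
Let x = V_SG − 1.11. Then 47.1 x² + x − 3.36 = 0, giving x = 0.257 V (positive root), so V_SG = 1.37 V.
I_D = (V_DD − V_SG)/R = (4.47 − 1.37) / 12.3 = 0.252 mA.

I_D = 0.252 mA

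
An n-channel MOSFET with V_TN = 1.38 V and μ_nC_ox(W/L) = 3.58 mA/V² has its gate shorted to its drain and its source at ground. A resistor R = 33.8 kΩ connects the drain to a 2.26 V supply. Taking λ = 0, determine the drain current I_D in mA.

I_D = 0.0227 mA

With gate tied to drain, V_GS = V_DS ≥ V_GS − V_TN, so the device is in saturation.
KCL at the drain: ½ k_n (V_GS − V_TN)² = (V_DD − V_GS)/R.
Let x = V_GS − 1.38. Then 60.5 x² + x − 0.88 = 0, giving x = 0.113 V (positive root), so V_GS = 1.49 V.
I_D = (V_DD − V_GS)/R = (2.26 − 1.49) / 33.8 = 0.0227 mA.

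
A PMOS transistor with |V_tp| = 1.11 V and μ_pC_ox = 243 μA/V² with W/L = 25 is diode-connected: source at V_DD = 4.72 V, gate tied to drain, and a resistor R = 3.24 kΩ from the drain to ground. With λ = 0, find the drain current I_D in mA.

I_D = 0.942 mA

With gate tied to drain, V_SG = V_SD ≥ V_SG − |V_tp|, so the device is in saturation.
k_p = μ_pC_ox · (W/L) = 6.075 mA/V².
KCL at the drain: ½ k_p (V_SG − |V_tp|)² = (V_DD − V_SG)/R.
Let x = V_SG − 1.11. Then 9.84 x² + x − 3.61 = 0, giving x = 0.557 V (positive root), so V_SG = 1.67 V.
I_D = (V_DD − V_SG)/R = (4.72 − 1.67) / 3.24 = 0.942 mA.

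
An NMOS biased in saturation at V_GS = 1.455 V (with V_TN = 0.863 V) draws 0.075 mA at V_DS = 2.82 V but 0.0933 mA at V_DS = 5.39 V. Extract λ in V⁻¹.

λ = 0.130 V⁻¹

With V_GS fixed, I_D ∝ (1 + λ V_DS) in saturation, so I_D2/I_D1 = (1 + λ V_DS2)/(1 + λ V_DS1).
0.0933/0.075 = 1.244 = (1 + 5.39 λ)/(1 + 2.82 λ).
Solving: λ (I_D1 V_DS2 − I_D2 V_DS1) = I_D2 − I_D1, so λ = (0.0933 − 0.075) / (0.075 × 5.39 − 0.0933 × 2.82) = 0.0183 / 0.141 = 0.13 V⁻¹.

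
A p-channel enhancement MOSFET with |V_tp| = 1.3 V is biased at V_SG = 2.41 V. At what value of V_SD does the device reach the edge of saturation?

V_SD,sat = 1.11 V

The boundary between triode and saturation is V_SD = V_SG − |V_tp| = V_ov.
V_ov = 2.41 − 1.3 = 1.11 V.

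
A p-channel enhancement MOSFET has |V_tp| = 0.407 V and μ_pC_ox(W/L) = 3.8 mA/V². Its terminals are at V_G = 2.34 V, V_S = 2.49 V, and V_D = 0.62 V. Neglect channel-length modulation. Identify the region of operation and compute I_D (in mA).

V_SG = V_S − V_G = 2.49 − 2.34 = 0.15 V; V_SD = V_S − V_D = 2.49 − 0.62 = 1.87 V.
V_SG = 0.15 V < |V_tp| = 0.407 V, so the transistor is in cutoff.

Cutoff; I_D = 0 mA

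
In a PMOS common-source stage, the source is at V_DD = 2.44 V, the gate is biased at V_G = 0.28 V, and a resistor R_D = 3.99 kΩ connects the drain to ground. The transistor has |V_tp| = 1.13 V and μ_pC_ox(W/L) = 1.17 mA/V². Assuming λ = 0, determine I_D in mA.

I_D = 0.477 mA

V_SG = V_DD − V_G = 2.44 − 0.28 = 2.16 V, so V_ov = 2.16 − 1.13 = 1.03 V.
Assume saturation: I_D = ½ k_p V_ov² = 0.5 × 1.17 × 1.03² = 0.621 mA, giving V_SD = V_DD − I_D R_D = 2.44 − 0.621 × 3.99 = -0.0363 V.
But -0.0363 V < V_ov = 1.03 V, so the device is actually in triode.
In triode I_D = k_p[V_ov V_SD − ½ V_SD²] and I_D = (V_DD − V_SD)/R_D. Equating: 2.33 V_SD² − 5.808 V_SD + 2.44 = 0, giving V_SD = 0.535 V (the root below V_ov).
I_D = (2.44 − 0.535) / 3.99 = 0.477 mA.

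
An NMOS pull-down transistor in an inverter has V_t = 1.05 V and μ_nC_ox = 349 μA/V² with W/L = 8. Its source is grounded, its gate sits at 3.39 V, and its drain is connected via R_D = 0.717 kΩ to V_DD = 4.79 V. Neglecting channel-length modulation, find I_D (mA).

V_GS = V_G = 3.39 V, so V_ov = 3.39 − 1.05 = 2.34 V.
k_n = μ_nC_ox · (W/L) = 2.792 mA/V².
Assume saturation: I_D = ½ k_n V_ov² = 0.5 × 2.792 × 2.34² = 7.64 mA, giving V_DS = V_DD − I_D R_D = 4.79 − 7.64 × 0.717 = -0.691 V.
But -0.691 V < V_ov = 2.34 V, so the device is actually in triode.
In triode I_D = k_n[V_ov V_DS − ½ V_DS²] and I_D = (V_DD − V_DS)/R_D. Equating: 1 V_DS² − 5.684 V_DS + 4.79 = 0, giving V_DS = 1.03 V (the root below V_ov).
I_D = (4.79 − 1.03) / 0.717 = 5.25 mA.

I_D = 5.25 mA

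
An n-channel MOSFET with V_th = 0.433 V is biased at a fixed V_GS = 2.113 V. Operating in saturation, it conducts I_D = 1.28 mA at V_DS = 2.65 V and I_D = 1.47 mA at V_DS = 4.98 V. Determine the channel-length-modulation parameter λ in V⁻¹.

λ = 0.0766 V⁻¹

With V_GS fixed, I_D ∝ (1 + λ V_DS) in saturation, so I_D2/I_D1 = (1 + λ V_DS2)/(1 + λ V_DS1).
1.47/1.28 = 1.148 = (1 + 4.98 λ)/(1 + 2.65 λ).
Solving: λ (I_D1 V_DS2 − I_D2 V_DS1) = I_D2 − I_D1, so λ = (1.47 − 1.28) / (1.28 × 4.98 − 1.47 × 2.65) = 0.19 / 2.48 = 0.0766 V⁻¹.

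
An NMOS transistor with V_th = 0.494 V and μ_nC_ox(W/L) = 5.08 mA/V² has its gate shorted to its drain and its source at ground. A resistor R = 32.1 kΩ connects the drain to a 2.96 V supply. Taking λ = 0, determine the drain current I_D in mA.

With gate tied to drain, V_GS = V_DS ≥ V_GS − V_th, so the device is in saturation.
KCL at the drain: ½ k_n (V_GS − V_th)² = (V_DD − V_GS)/R.
Let x = V_GS − 0.494. Then 81.5 x² + x − 2.466 = 0, giving x = 0.168 V (positive root), so V_GS = 0.662 V.
I_D = (V_DD − V_GS)/R = (2.96 − 0.662) / 32.1 = 0.0716 mA.

I_D = 0.0716 mA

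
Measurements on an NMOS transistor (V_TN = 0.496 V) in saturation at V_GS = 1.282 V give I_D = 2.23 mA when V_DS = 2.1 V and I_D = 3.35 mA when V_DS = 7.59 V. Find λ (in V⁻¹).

With V_GS fixed, I_D ∝ (1 + λ V_DS) in saturation, so I_D2/I_D1 = (1 + λ V_DS2)/(1 + λ V_DS1).
3.35/2.23 = 1.502 = (1 + 7.59 λ)/(1 + 2.1 λ).
Solving: λ (I_D1 V_DS2 − I_D2 V_DS1) = I_D2 − I_D1, so λ = (3.35 − 2.23) / (2.23 × 7.59 − 3.35 × 2.1) = 1.12 / 9.89 = 0.113 V⁻¹.

λ = 0.113 V⁻¹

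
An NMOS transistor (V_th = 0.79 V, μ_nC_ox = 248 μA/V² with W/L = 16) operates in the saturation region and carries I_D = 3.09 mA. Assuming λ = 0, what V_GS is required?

k_n = μ_nC_ox · (W/L) = 3.968 mA/V².
In saturation I_D = ½ k_n (V_GS − V_th)², so V_GS − V_th = √(2 I_D / k_n) = √(2 × 3.09 / 3.968) = 1.25 V.
V_GS = 0.79 + 1.25 = 2.04 V.

V_GS = 2.04 V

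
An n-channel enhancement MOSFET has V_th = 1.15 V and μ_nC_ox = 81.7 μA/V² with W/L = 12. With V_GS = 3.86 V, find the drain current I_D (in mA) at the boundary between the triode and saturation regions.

I_D = 3.60 mA

At the boundary V_DS = V_ov = V_GS − V_th = 3.86 − 1.15 = 2.71 V.
k_n = μ_nC_ox · (W/L) = 0.9804 mA/V².
I_D = ½ k_n V_ov² = 0.5 × 0.9804 × 2.71² = 3.6 mA.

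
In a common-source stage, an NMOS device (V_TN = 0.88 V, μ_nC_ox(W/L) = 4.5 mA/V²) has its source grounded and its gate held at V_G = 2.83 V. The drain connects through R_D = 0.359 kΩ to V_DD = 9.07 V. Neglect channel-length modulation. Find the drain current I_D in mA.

V_GS = V_G = 2.83 V, so V_ov = 2.83 − 0.88 = 1.95 V.
Assume saturation: I_D = ½ k_n V_ov² = 0.5 × 4.5 × 1.95² = 8.56 mA, giving V_DS = V_DD − I_D R_D = 9.07 − 8.56 × 0.359 = 6 V.
V_DS = 6 V ≥ V_ov = 1.95 V, confirming saturation.

I_D = 8.56 mA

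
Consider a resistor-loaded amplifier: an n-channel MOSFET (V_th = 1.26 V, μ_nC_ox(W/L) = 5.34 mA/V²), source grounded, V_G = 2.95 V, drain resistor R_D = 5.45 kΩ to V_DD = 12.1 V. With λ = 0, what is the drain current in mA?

V_GS = V_G = 2.95 V, so V_ov = 2.95 − 1.26 = 1.69 V.
Assume saturation: I_D = ½ k_n V_ov² = 0.5 × 5.34 × 1.69² = 7.63 mA, giving V_DS = V_DD − I_D R_D = 12.1 − 7.63 × 5.45 = -29.5 V.
But -29.5 V < V_ov = 1.69 V, so the device is actually in triode.
In triode I_D = k_n[V_ov V_DS − ½ V_DS²] and I_D = (V_DD − V_DS)/R_D. Equating: 14.6 V_DS² − 50.18 V_DS + 12.1 = 0, giving V_DS = 0.261 V (the root below V_ov).
I_D = (12.1 − 0.261) / 5.45 = 2.17 mA.

I_D = 2.17 mA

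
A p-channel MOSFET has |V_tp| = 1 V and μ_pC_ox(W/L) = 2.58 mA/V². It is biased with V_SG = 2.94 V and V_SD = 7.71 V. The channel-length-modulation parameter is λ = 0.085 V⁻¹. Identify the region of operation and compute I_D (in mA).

Saturation; I_D = 8.04 mA

V_ov = V_SG − |V_tp| = 2.94 − 1 = 1.94 V.
Since V_SD = 7.71 V ≥ V_ov = 1.94 V, the device is in saturation.
I_D = ½ k_p V_ov² (1 + λ V_SD) = 0.5 × 2.58 × 1.94² × (1 + 0.085 × 7.71) = 8.04 mA.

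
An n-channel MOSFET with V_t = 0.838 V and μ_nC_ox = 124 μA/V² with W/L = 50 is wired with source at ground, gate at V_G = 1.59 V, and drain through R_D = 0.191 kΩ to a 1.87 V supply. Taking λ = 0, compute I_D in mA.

V_GS = V_G = 1.59 V, so V_ov = 1.59 − 0.838 = 0.752 V.
k_n = μ_nC_ox · (W/L) = 6.2 mA/V².
Assume saturation: I_D = ½ k_n V_ov² = 0.5 × 6.2 × 0.752² = 1.75 mA, giving V_DS = V_DD − I_D R_D = 1.87 − 1.75 × 0.191 = 1.54 V.
V_DS = 1.54 V ≥ V_ov = 0.752 V, confirming saturation.

I_D = 1.75 mA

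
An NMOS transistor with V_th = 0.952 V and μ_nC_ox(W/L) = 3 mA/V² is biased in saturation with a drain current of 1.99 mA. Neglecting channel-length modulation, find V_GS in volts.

V_GS = 2.10 V

In saturation I_D = ½ k_n (V_GS − V_th)², so V_GS − V_th = √(2 I_D / k_n) = √(2 × 1.99 / 3) = 1.15 V.
V_GS = 0.952 + 1.15 = 2.1 V.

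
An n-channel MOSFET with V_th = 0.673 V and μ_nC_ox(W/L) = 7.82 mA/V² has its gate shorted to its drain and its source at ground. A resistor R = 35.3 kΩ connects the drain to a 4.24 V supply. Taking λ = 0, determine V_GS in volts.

V_GS = 0.830 V

With gate tied to drain, V_GS = V_DS ≥ V_GS − V_th, so the device is in saturation.
KCL at the drain: ½ k_n (V_GS − V_th)² = (V_DD − V_GS)/R.
Let x = V_GS − 0.673. Then 138 x² + x − 3.567 = 0, giving x = 0.157 V (positive root), so V_GS = 0.83 V.
I_D = (V_DD − V_GS)/R = (4.24 − 0.83) / 35.3 = 0.0966 mA.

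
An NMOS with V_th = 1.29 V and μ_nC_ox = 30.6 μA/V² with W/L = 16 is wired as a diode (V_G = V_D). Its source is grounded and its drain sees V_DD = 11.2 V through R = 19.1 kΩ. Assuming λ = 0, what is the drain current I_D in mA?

With gate tied to drain, V_GS = V_DS ≥ V_GS − V_th, so the device is in saturation.
k_n = μ_nC_ox · (W/L) = 0.4896 mA/V².
KCL at the drain: ½ k_n (V_GS − V_th)² = (V_DD − V_GS)/R.
Let x = V_GS − 1.29. Then 4.68 x² + x − 9.91 = 0, giving x = 1.35 V (positive root), so V_GS = 2.64 V.
I_D = (V_DD − V_GS)/R = (11.2 − 2.64) / 19.1 = 0.448 mA.

I_D = 0.448 mA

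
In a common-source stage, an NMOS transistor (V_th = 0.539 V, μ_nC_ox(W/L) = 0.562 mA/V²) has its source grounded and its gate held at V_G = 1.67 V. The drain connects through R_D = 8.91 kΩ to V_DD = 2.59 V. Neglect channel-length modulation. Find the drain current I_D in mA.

V_GS = V_G = 1.67 V, so V_ov = 1.67 − 0.539 = 1.13 V.
Assume saturation: I_D = ½ k_n V_ov² = 0.5 × 0.562 × 1.13² = 0.359 mA, giving V_DS = V_DD − I_D R_D = 2.59 − 0.359 × 8.91 = -0.613 V.
But -0.613 V < V_ov = 1.13 V, so the device is actually in triode.
In triode I_D = k_n[V_ov V_DS − ½ V_DS²] and I_D = (V_DD − V_DS)/R_D. Equating: 2.5 V_DS² − 6.663 V_DS + 2.59 = 0, giving V_DS = 0.473 V (the root below V_ov).
I_D = (2.59 − 0.473) / 8.91 = 0.238 mA.

I_D = 0.238 mA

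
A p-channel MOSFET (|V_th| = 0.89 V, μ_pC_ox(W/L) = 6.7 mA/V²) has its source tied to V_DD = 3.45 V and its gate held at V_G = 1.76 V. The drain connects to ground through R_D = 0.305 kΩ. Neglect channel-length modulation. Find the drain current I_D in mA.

I_D = 2.14 mA

V_SG = V_DD − V_G = 3.45 − 1.76 = 1.69 V, so V_ov = 1.69 − 0.89 = 0.8 V.
Assume saturation: I_D = ½ k_p V_ov² = 0.5 × 6.7 × 0.8² = 2.14 mA, giving V_SD = V_DD − I_D R_D = 3.45 − 2.14 × 0.305 = 2.8 V.
V_SD = 2.8 V ≥ V_ov = 0.8 V, confirming saturation.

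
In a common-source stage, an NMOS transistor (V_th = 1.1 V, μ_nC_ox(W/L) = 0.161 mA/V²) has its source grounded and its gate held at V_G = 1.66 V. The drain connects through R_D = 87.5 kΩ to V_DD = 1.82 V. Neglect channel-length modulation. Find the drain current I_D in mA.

I_D = 0.0179 mA

V_GS = V_G = 1.66 V, so V_ov = 1.66 − 1.1 = 0.56 V.
Assume saturation: I_D = ½ k_n V_ov² = 0.5 × 0.161 × 0.56² = 0.0252 mA, giving V_DS = V_DD − I_D R_D = 1.82 − 0.0252 × 87.5 = -0.389 V.
But -0.389 V < V_ov = 0.56 V, so the device is actually in triode.
In triode I_D = k_n[V_ov V_DS − ½ V_DS²] and I_D = (V_DD − V_DS)/R_D. Equating: 7.04 V_DS² − 8.889 V_DS + 1.82 = 0, giving V_DS = 0.257 V (the root below V_ov).
I_D = (1.82 − 0.257) / 87.5 = 0.0179 mA.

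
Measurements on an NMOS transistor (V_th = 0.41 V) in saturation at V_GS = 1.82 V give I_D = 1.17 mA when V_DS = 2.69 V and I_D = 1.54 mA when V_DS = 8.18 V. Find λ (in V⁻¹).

With V_GS fixed, I_D ∝ (1 + λ V_DS) in saturation, so I_D2/I_D1 = (1 + λ V_DS2)/(1 + λ V_DS1).
1.54/1.17 = 1.316 = (1 + 8.18 λ)/(1 + 2.69 λ).
Solving: λ (I_D1 V_DS2 − I_D2 V_DS1) = I_D2 − I_D1, so λ = (1.54 − 1.17) / (1.17 × 8.18 − 1.54 × 2.69) = 0.37 / 5.43 = 0.0682 V⁻¹.

λ = 0.0682 V⁻¹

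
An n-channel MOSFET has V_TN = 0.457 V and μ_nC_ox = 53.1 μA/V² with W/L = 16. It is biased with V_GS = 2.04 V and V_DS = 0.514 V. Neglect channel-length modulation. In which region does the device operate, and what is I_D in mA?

Triode; I_D = 0.579 mA

k_n = μ_nC_ox · (W/L) = 0.8496 mA/V².
V_ov = V_GS − V_TN = 2.04 − 0.457 = 1.58 V.
Since V_DS = 0.514 V < V_ov = 1.58 V, the device is in the triode region.
I_D = k_n [V_ov · V_DS − ½ V_DS²] = 0.8496 × [1.58 × 0.514 − 0.5 × 0.514²] = 0.579 mA.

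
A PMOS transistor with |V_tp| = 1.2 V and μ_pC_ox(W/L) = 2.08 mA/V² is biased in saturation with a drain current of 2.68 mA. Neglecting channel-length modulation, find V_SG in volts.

In saturation I_D = ½ k_p (V_SG − |V_tp|)², so V_SG − |V_tp| = √(2 I_D / k_p) = √(2 × 2.68 / 2.08) = 1.61 V.
V_SG = 1.2 + 1.61 = 2.81 V.

V_SG = 2.81 V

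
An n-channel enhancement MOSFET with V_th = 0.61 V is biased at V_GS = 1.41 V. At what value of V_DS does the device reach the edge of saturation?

V_DS,sat = 0.800 V

The boundary between triode and saturation is V_DS = V_GS − V_th = V_ov.
V_ov = 1.41 − 0.61 = 0.8 V.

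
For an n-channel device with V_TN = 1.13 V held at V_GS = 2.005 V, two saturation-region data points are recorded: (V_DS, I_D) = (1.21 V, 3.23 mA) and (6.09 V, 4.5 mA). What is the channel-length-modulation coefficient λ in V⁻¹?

With V_GS fixed, I_D ∝ (1 + λ V_DS) in saturation, so I_D2/I_D1 = (1 + λ V_DS2)/(1 + λ V_DS1).
4.5/3.23 = 1.393 = (1 + 6.09 λ)/(1 + 1.21 λ).
Solving: λ (I_D1 V_DS2 − I_D2 V_DS1) = I_D2 − I_D1, so λ = (4.5 − 3.23) / (3.23 × 6.09 − 4.5 × 1.21) = 1.27 / 14.2 = 0.0893 V⁻¹.

λ = 0.0893 V⁻¹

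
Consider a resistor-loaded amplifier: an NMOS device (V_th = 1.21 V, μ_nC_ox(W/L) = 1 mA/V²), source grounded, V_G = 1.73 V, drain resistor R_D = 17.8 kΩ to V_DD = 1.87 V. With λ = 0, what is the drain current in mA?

V_GS = V_G = 1.73 V, so V_ov = 1.73 − 1.21 = 0.52 V.
Assume saturation: I_D = ½ k_n V_ov² = 0.5 × 1 × 0.52² = 0.135 mA, giving V_DS = V_DD − I_D R_D = 1.87 − 0.135 × 17.8 = -0.537 V.
But -0.537 V < V_ov = 0.52 V, so the device is actually in triode.
In triode I_D = k_n[V_ov V_DS − ½ V_DS²] and I_D = (V_DD − V_DS)/R_D. Equating: 8.9 V_DS² − 10.26 V_DS + 1.87 = 0, giving V_DS = 0.227 V (the root below V_ov).
I_D = (1.87 − 0.227) / 17.8 = 0.0923 mA.

I_D = 0.0923 mA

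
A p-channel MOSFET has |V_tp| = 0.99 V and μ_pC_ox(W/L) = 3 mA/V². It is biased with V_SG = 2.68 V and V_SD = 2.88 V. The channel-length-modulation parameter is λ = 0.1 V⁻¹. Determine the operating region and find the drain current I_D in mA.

Saturation; I_D = 5.52 mA

V_ov = V_SG − |V_tp| = 2.68 − 0.99 = 1.69 V.
Since V_SD = 2.88 V ≥ V_ov = 1.69 V, the device is in saturation.
I_D = ½ k_p V_ov² (1 + λ V_SD) = 0.5 × 3 × 1.69² × (1 + 0.1 × 2.88) = 5.52 mA.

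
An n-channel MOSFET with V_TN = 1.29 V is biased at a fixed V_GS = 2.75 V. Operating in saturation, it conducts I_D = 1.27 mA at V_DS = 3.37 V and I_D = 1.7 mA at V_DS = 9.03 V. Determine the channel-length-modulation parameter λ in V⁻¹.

λ = 0.0749 V⁻¹

With V_GS fixed, I_D ∝ (1 + λ V_DS) in saturation, so I_D2/I_D1 = (1 + λ V_DS2)/(1 + λ V_DS1).
1.7/1.27 = 1.339 = (1 + 9.03 λ)/(1 + 3.37 λ).
Solving: λ (I_D1 V_DS2 − I_D2 V_DS1) = I_D2 − I_D1, so λ = (1.7 − 1.27) / (1.27 × 9.03 − 1.7 × 3.37) = 0.43 / 5.74 = 0.0749 V⁻¹.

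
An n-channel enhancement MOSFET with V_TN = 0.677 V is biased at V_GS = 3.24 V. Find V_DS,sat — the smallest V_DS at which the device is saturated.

The boundary between triode and saturation is V_DS = V_GS − V_TN = V_ov.
V_ov = 3.24 − 0.677 = 2.56 V.

V_DS,sat = 2.56 V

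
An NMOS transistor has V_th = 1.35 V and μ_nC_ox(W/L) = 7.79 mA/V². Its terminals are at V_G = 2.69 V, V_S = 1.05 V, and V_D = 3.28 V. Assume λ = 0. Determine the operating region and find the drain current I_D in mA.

Saturation; I_D = 0.328 mA

V_GS = V_G − V_S = 2.69 − 1.05 = 1.64 V; V_DS = V_D − V_S = 3.28 − 1.05 = 2.23 V.
V_ov = V_GS − V_th = 1.64 − 1.35 = 0.29 V.
Since V_DS = 2.23 V ≥ V_ov = 0.29 V, the device is in saturation.
I_D = ½ k_n V_ov² = 0.5 × 7.79 × 0.29² = 0.328 mA.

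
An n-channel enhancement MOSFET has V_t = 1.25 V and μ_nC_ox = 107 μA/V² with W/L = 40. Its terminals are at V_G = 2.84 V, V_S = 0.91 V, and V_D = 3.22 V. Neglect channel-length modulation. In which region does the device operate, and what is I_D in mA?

V_GS = V_G − V_S = 2.84 − 0.91 = 1.93 V; V_DS = V_D − V_S = 3.22 − 0.91 = 2.31 V.
k_n = μ_nC_ox · (W/L) = 4.28 mA/V².
V_ov = V_GS − V_t = 1.93 − 1.25 = 0.68 V.
Since V_DS = 2.31 V ≥ V_ov = 0.68 V, the device is in saturation.
I_D = ½ k_n V_ov² = 0.5 × 4.28 × 0.68² = 0.99 mA.

Saturation; I_D = 0.990 mA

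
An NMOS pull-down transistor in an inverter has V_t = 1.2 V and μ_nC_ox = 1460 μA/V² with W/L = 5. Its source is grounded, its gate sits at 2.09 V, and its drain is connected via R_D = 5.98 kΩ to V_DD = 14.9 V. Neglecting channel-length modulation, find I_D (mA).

I_D = 2.40 mA

V_GS = V_G = 2.09 V, so V_ov = 2.09 − 1.2 = 0.89 V.
k_n = μ_nC_ox · (W/L) = 7.3 mA/V².
Assume saturation: I_D = ½ k_n V_ov² = 0.5 × 7.3 × 0.89² = 2.89 mA, giving V_DS = V_DD − I_D R_D = 14.9 − 2.89 × 5.98 = -2.39 V.
But -2.39 V < V_ov = 0.89 V, so the device is actually in triode.
In triode I_D = k_n[V_ov V_DS − ½ V_DS²] and I_D = (V_DD − V_DS)/R_D. Equating: 21.8 V_DS² − 39.85 V_DS + 14.9 = 0, giving V_DS = 0.525 V (the root below V_ov).
I_D = (14.9 − 0.525) / 5.98 = 2.4 mA.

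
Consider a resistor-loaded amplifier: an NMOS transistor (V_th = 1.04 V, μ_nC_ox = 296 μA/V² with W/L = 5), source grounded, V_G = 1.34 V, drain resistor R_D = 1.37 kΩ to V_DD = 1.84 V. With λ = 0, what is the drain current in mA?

V_GS = V_G = 1.34 V, so V_ov = 1.34 − 1.04 = 0.3 V.
k_n = μ_nC_ox · (W/L) = 1.48 mA/V².
Assume saturation: I_D = ½ k_n V_ov² = 0.5 × 1.48 × 0.3² = 0.0666 mA, giving V_DS = V_DD − I_D R_D = 1.84 − 0.0666 × 1.37 = 1.75 V.
V_DS = 1.75 V ≥ V_ov = 0.3 V, confirming saturation.

I_D = 0.0666 mA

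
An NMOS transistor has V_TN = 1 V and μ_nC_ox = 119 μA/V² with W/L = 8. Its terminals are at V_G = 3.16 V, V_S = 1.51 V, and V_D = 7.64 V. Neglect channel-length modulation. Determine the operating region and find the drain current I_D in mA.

V_GS = V_G − V_S = 3.16 − 1.51 = 1.65 V; V_DS = V_D − V_S = 7.64 − 1.51 = 6.13 V.
k_n = μ_nC_ox · (W/L) = 0.952 mA/V².
V_ov = V_GS − V_TN = 1.65 − 1 = 0.65 V.
Since V_DS = 6.13 V ≥ V_ov = 0.65 V, the device is in saturation.
I_D = ½ k_n V_ov² = 0.5 × 0.952 × 0.65² = 0.201 mA.

Saturation; I_D = 0.201 mA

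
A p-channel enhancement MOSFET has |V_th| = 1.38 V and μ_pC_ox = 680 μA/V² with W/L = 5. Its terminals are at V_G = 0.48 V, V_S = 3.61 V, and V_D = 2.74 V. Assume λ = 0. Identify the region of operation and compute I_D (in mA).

Triode; I_D = 3.89 mA

V_SG = V_S − V_G = 3.61 − 0.48 = 3.13 V; V_SD = V_S − V_D = 3.61 − 2.74 = 0.87 V.
k_p = μ_pC_ox · (W/L) = 3.4 mA/V².
V_ov = V_SG − |V_th| = 3.13 − 1.38 = 1.75 V.
Since V_SD = 0.87 V < V_ov = 1.75 V, the device is in the triode region.
I_D = k_p [V_ov · V_SD − ½ V_SD²] = 3.4 × [1.75 × 0.87 − 0.5 × 0.87²] = 3.89 mA.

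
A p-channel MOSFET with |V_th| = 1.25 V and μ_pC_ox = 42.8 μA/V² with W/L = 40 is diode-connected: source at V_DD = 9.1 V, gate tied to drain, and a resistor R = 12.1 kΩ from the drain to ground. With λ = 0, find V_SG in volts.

With gate tied to drain, V_SG = V_SD ≥ V_SG − |V_th|, so the device is in saturation.
k_p = μ_pC_ox · (W/L) = 1.712 mA/V².
KCL at the drain: ½ k_p (V_SG − |V_th|)² = (V_DD − V_SG)/R.
Let x = V_SG − 1.25. Then 10.4 x² + x − 7.85 = 0, giving x = 0.824 V (positive root), so V_SG = 2.07 V.
I_D = (V_DD − V_SG)/R = (9.1 − 2.07) / 12.1 = 0.581 mA.

V_SG = 2.07 V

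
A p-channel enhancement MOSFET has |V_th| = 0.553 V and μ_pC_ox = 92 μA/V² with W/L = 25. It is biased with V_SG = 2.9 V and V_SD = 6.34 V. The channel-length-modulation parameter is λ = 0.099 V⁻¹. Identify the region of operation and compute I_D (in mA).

Saturation; I_D = 10.3 mA

k_p = μ_pC_ox · (W/L) = 2.3 mA/V².
V_ov = V_SG − |V_th| = 2.9 − 0.553 = 2.35 V.
Since V_SD = 6.34 V ≥ V_ov = 2.35 V, the device is in saturation.
I_D = ½ k_p V_ov² (1 + λ V_SD) = 0.5 × 2.3 × 2.35² × (1 + 0.099 × 6.34) = 10.3 mA.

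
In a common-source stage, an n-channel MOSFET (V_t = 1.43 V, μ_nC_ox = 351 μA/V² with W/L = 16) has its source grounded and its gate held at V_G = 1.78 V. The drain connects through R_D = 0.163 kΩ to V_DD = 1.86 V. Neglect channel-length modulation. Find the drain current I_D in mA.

I_D = 0.344 mA

V_GS = V_G = 1.78 V, so V_ov = 1.78 − 1.43 = 0.35 V.
k_n = μ_nC_ox · (W/L) = 5.616 mA/V².
Assume saturation: I_D = ½ k_n V_ov² = 0.5 × 5.616 × 0.35² = 0.344 mA, giving V_DS = V_DD − I_D R_D = 1.86 − 0.344 × 0.163 = 1.8 V.
V_DS = 1.8 V ≥ V_ov = 0.35 V, confirming saturation.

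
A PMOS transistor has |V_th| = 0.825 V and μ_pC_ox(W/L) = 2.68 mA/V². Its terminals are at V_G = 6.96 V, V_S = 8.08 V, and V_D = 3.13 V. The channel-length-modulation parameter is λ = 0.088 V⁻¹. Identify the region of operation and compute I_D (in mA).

Saturation; I_D = 0.167 mA

V_SG = V_S − V_G = 8.08 − 6.96 = 1.12 V; V_SD = V_S − V_D = 8.08 − 3.13 = 4.95 V.
V_ov = V_SG − |V_th| = 1.12 − 0.825 = 0.295 V.
Since V_SD = 4.95 V ≥ V_ov = 0.295 V, the device is in saturation.
I_D = ½ k_p V_ov² (1 + λ V_SD) = 0.5 × 2.68 × 0.295² × (1 + 0.088 × 4.95) = 0.167 mA.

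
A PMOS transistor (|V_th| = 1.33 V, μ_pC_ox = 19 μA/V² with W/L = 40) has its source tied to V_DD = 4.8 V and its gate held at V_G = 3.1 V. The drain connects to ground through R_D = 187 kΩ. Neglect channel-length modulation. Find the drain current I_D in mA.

I_D = 0.0251 mA

V_SG = V_DD − V_G = 4.8 − 3.1 = 1.7 V, so V_ov = 1.7 − 1.33 = 0.37 V.
k_p = μ_pC_ox · (W/L) = 0.76 mA/V².
Assume saturation: I_D = ½ k_p V_ov² = 0.5 × 0.76 × 0.37² = 0.052 mA, giving V_SD = V_DD − I_D R_D = 4.8 − 0.052 × 187 = -4.93 V.
But -4.93 V < V_ov = 0.37 V, so the device is actually in triode.
In triode I_D = k_p[V_ov V_SD − ½ V_SD²] and I_D = (V_DD − V_SD)/R_D. Equating: 71.1 V_SD² − 53.58 V_SD + 4.8 = 0, giving V_SD = 0.104 V (the root below V_ov).
I_D = (4.8 − 0.104) / 187 = 0.0251 mA.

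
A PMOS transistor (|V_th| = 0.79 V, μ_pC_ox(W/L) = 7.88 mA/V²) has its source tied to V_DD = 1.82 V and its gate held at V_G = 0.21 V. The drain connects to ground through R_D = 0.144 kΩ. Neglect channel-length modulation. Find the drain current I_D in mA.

I_D = 2.65 mA

V_SG = V_DD − V_G = 1.82 − 0.21 = 1.61 V, so V_ov = 1.61 − 0.79 = 0.82 V.
Assume saturation: I_D = ½ k_p V_ov² = 0.5 × 7.88 × 0.82² = 2.65 mA, giving V_SD = V_DD − I_D R_D = 1.82 − 2.65 × 0.144 = 1.44 V.
V_SD = 1.44 V ≥ V_ov = 0.82 V, confirming saturation.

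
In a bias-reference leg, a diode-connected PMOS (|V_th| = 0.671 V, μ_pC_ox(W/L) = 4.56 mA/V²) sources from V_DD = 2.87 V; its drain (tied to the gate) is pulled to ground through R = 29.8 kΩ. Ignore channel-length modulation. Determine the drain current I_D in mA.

With gate tied to drain, V_SG = V_SD ≥ V_SG − |V_th|, so the device is in saturation.
KCL at the drain: ½ k_p (V_SG − |V_th|)² = (V_DD − V_SG)/R.
Let x = V_SG − 0.671. Then 67.9 x² + x − 2.199 = 0, giving x = 0.173 V (positive root), so V_SG = 0.844 V.
I_D = (V_DD − V_SG)/R = (2.87 − 0.844) / 29.8 = 0.068 mA.

I_D = 0.0680 mA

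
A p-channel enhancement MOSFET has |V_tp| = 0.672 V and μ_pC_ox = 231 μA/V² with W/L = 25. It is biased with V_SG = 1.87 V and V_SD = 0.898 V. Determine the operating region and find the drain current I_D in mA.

k_p = μ_pC_ox · (W/L) = 5.775 mA/V².
V_ov = V_SG − |V_tp| = 1.87 − 0.672 = 1.2 V.
Since V_SD = 0.898 V < V_ov = 1.2 V, the device is in the triode region.
I_D = k_p [V_ov · V_SD − ½ V_SD²] = 5.775 × [1.2 × 0.898 − 0.5 × 0.898²] = 3.88 mA.

Triode; I_D = 3.88 mA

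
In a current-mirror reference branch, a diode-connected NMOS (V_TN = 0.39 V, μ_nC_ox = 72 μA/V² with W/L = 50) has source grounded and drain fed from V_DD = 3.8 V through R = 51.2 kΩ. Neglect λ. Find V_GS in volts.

With gate tied to drain, V_GS = V_DS ≥ V_GS − V_TN, so the device is in saturation.
k_n = μ_nC_ox · (W/L) = 3.6 mA/V².
KCL at the drain: ½ k_n (V_GS − V_TN)² = (V_DD − V_GS)/R.
Let x = V_GS − 0.39. Then 92.2 x² + x − 3.41 = 0, giving x = 0.187 V (positive root), so V_GS = 0.577 V.
I_D = (V_DD − V_GS)/R = (3.8 − 0.577) / 51.2 = 0.0629 mA.

V_GS = 0.577 V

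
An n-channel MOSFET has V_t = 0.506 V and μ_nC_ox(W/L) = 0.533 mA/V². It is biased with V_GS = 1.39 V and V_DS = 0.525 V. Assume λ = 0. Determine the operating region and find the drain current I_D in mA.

Triode; I_D = 0.174 mA

V_ov = V_GS − V_t = 1.39 − 0.506 = 0.884 V.
Since V_DS = 0.525 V < V_ov = 0.884 V, the device is in the triode region.
I_D = k_n [V_ov · V_DS − ½ V_DS²] = 0.533 × [0.884 × 0.525 − 0.5 × 0.525²] = 0.174 mA.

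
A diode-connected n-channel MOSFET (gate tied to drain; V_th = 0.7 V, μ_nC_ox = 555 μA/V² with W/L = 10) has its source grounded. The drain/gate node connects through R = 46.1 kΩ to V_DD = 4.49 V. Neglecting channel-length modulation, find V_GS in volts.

V_GS = 0.868 V

With gate tied to drain, V_GS = V_DS ≥ V_GS − V_th, so the device is in saturation.
k_n = μ_nC_ox · (W/L) = 5.55 mA/V².
KCL at the drain: ½ k_n (V_GS − V_th)² = (V_DD − V_GS)/R.
Let x = V_GS − 0.7. Then 128 x² + x − 3.79 = 0, giving x = 0.168 V (positive root), so V_GS = 0.868 V.
I_D = (V_DD − V_GS)/R = (4.49 − 0.868) / 46.1 = 0.0786 mA.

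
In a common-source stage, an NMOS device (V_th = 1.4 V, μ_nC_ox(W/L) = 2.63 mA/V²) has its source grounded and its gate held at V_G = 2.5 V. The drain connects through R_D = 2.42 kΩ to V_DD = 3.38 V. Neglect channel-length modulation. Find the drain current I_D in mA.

V_GS = V_G = 2.5 V, so V_ov = 2.5 − 1.4 = 1.1 V.
Assume saturation: I_D = ½ k_n V_ov² = 0.5 × 2.63 × 1.1² = 1.59 mA, giving V_DS = V_DD − I_D R_D = 3.38 − 1.59 × 2.42 = -0.471 V.
But -0.471 V < V_ov = 1.1 V, so the device is actually in triode.
In triode I_D = k_n[V_ov V_DS − ½ V_DS²] and I_D = (V_DD − V_DS)/R_D. Equating: 3.18 V_DS² − 8.001 V_DS + 3.38 = 0, giving V_DS = 0.537 V (the root below V_ov).
I_D = (3.38 − 0.537) / 2.42 = 1.17 mA.

I_D = 1.17 mA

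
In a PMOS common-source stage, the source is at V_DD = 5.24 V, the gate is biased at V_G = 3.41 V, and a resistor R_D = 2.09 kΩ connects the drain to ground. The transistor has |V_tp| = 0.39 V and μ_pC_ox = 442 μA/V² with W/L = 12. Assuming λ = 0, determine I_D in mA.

I_D = 2.34 mA

V_SG = V_DD − V_G = 5.24 − 3.41 = 1.83 V, so V_ov = 1.83 − 0.39 = 1.44 V.
k_p = μ_pC_ox · (W/L) = 5.304 mA/V².
Assume saturation: I_D = ½ k_p V_ov² = 0.5 × 5.304 × 1.44² = 5.5 mA, giving V_SD = V_DD − I_D R_D = 5.24 − 5.5 × 2.09 = -6.25 V.
But -6.25 V < V_ov = 1.44 V, so the device is actually in triode.
In triode I_D = k_p[V_ov V_SD − ½ V_SD²] and I_D = (V_DD − V_SD)/R_D. Equating: 5.54 V_SD² − 16.96 V_SD + 5.24 = 0, giving V_SD = 0.349 V (the root below V_ov).
I_D = (5.24 − 0.349) / 2.09 = 2.34 mA.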